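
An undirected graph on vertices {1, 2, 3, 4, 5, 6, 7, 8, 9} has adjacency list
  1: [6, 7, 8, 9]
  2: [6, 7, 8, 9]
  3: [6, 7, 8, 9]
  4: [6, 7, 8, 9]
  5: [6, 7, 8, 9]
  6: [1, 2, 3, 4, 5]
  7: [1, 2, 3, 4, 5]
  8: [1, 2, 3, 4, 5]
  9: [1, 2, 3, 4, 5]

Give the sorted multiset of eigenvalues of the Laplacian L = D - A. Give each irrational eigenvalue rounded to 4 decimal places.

Reading degrees in the order [1, 2, 3, 4, 5, 6, 7, 8, 9] gives [4, 4, 4, 4, 4, 5, 5, 5, 5]; set D = diag(4, 4, 4, 4, 4, 5, 5, 5, 5) and form L = D - A. The multiplicity of 0 as a Laplacian eigenvalue equals the number of connected components. By the matrix-tree theorem the graph has (1/9) * product of the nonzero eigenvalues = 32000 spanning trees.

[0, 4, 4, 4, 4, 5, 5, 5, 9]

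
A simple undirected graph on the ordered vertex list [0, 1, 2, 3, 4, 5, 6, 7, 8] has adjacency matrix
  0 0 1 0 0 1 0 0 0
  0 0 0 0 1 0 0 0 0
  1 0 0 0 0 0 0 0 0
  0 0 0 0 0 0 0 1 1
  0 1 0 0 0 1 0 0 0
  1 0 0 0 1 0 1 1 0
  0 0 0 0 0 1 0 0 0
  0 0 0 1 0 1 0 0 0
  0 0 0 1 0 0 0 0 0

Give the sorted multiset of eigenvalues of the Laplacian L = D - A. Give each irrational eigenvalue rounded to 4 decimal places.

Each diagonal entry of L is the vertex degree and each off-diagonal entry is -1 where an edge is present, 0 otherwise; in the order [0, 1, 2, 3, 4, 5, 6, 7, 8] the diagonal is [2, 1, 1, 2, 2, 4, 1, 2, 1]. L is symmetric positive semidefinite, so every eigenvalue is real and nonnegative. The single zero eigenvalue shows the graph is connected. The eigenvalues sum to 16, which equals trace(L) = 2|E|. The largest eigenvalue, 5.2439, is at most the vertex count 9.

[0, 0.2398, 0.3820, 0.7199, 1.4240, 2.2032, 2.6180, 3.1692, 5.2439]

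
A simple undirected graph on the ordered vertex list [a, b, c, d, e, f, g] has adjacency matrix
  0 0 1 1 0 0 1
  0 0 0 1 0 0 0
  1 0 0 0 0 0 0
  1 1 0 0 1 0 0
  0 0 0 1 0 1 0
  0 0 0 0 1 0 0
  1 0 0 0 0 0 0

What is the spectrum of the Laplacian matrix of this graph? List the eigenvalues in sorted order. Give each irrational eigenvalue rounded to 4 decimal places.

[0, 0.3217, 0.6802, 1, 2.1397, 3.2297, 4.6287]

Each diagonal entry of L is the vertex degree and each off-diagonal entry is -1 where an edge is present, 0 otherwise; in the order [a, b, c, d, e, f, g] the diagonal is [3, 1, 1, 3, 2, 1, 1]. Diagonalising L (or applying a numerical eigensolver to the 7x7 matrix) gives the spectrum above. The largest eigenvalue, 4.6287, is at most the vertex count 7. By the matrix-tree theorem the graph has (1/7) * product of the nonzero eigenvalues = 1 spanning tree.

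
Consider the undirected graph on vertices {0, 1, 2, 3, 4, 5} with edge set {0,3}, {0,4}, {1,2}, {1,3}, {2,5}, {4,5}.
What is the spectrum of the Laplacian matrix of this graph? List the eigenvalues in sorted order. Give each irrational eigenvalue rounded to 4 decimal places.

Each diagonal entry of L is the vertex degree and each off-diagonal entry is -1 where an edge is present, 0 otherwise; in the order [0, 1, 2, 3, 4, 5] the diagonal is [2, 2, 2, 2, 2, 2]. L is symmetric positive semidefinite, so every eigenvalue is real and nonnegative. The single zero eigenvalue shows the graph is connected. The eigenvalues sum to 12, which equals trace(L) = 2|E|.

[0, 1, 1, 3, 3, 4]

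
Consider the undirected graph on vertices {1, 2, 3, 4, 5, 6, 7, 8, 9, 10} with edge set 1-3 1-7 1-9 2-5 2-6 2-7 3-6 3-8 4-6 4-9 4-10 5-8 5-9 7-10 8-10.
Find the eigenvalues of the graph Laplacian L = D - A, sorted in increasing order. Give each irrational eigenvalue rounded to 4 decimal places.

Each diagonal entry of L is the vertex degree and each off-diagonal entry is -1 where an edge is present, 0 otherwise; in the order [1, 2, 3, 4, 5, 6, 7, 8, 9, 10] the diagonal is [3, 3, 3, 3, 3, 3, 3, 3, 3, 3]. Diagonalising L (or applying a numerical eigensolver to the 10x10 matrix) gives the spectrum above. The largest eigenvalue, 5, is at most the vertex count 10.

[0, 2, 2, 2, 2, 2, 5, 5, 5, 5]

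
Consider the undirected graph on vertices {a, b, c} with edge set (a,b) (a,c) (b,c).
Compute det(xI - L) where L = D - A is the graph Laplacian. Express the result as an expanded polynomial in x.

x^3 - 6x^2 + 9x

With the vertex order [a, b, c], the degrees are [2, 2, 2], giving D = diag(2, 2, 2) and L = D - A. L has integer entries, so p(x) = det(xI - L) has integer coefficients. Expanding the determinant yields x^3 - 6x^2 + 9x. The coefficient of x^2 equals -trace(L) = -6, matching the sum of degrees.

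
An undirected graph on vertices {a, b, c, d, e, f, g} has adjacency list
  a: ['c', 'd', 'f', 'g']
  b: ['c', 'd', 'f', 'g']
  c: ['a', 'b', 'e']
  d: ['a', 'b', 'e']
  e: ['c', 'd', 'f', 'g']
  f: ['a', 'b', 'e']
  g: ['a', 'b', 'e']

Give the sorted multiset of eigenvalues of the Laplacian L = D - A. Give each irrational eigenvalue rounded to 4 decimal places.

[0, 3, 3, 3, 4, 4, 7]

Each diagonal entry of L is the vertex degree and each off-diagonal entry is -1 where an edge is present, 0 otherwise; in the order [a, b, c, d, e, f, g] the diagonal is [4, 4, 3, 3, 4, 3, 3]. L is symmetric positive semidefinite, so every eigenvalue is real and nonnegative. By the matrix-tree theorem the graph has (1/7) * product of the nonzero eigenvalues = 432 spanning trees.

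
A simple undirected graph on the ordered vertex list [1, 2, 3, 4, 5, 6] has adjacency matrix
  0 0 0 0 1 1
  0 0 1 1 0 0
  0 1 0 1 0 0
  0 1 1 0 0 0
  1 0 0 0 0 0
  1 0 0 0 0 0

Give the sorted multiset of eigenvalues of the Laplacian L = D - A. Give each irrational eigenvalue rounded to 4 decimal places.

[0, 0, 1, 3, 3, 3]

Reading degrees in the order [1, 2, 3, 4, 5, 6] gives [2, 2, 2, 2, 1, 1]; set D = diag(2, 2, 2, 2, 1, 1) and form L = D - A. The multiplicity of 0 as a Laplacian eigenvalue equals the number of connected components. The 2 zero eigenvalues correspond to the 2 connected components. There are 2 zeros in the spectrum, matching the 2 components. The largest eigenvalue, 3, is at most the vertex count 6.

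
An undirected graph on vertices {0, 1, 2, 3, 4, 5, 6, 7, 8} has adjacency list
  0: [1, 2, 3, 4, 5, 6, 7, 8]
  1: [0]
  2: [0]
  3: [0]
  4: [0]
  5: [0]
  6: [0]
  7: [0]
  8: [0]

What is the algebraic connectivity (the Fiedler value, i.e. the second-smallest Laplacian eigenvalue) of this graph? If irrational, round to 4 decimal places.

1

With the vertex order [0, 1, 2, 3, 4, 5, 6, 7, 8], the degrees are [8, 1, 1, 1, 1, 1, 1, 1, 1], giving D = diag(8, 1, 1, 1, 1, 1, 1, 1, 1) and L = D - A. The sorted Laplacian eigenvalues are [0, 1, 1, 1, 1, 1, 1, 1, 9]; the algebraic connectivity is the second entry, 1.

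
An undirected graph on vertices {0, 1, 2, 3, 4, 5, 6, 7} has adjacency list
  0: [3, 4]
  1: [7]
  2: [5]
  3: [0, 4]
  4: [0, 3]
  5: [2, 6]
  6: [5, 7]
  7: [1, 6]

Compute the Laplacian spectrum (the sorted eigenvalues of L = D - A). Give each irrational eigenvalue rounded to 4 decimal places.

Reading degrees in the order [0, 1, 2, 3, 4, 5, 6, 7] gives [2, 1, 1, 2, 2, 2, 2, 2]; set D = diag(2, 1, 1, 2, 2, 2, 2, 2) and form L = D - A. Diagonalising L (or applying a numerical eigensolver to the 8x8 matrix) gives the spectrum above. The 2 zero eigenvalues correspond to the 2 connected components.

[0, 0, 0.3820, 1.3820, 2.6180, 3, 3, 3.6180]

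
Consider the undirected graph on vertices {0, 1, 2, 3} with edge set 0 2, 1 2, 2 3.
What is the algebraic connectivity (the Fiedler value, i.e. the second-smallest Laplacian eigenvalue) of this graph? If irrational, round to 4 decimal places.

1

Reading degrees in the order [0, 1, 2, 3] gives [1, 1, 3, 1]; set D = diag(1, 1, 3, 1) and form L = D - A. Computing the eigenvalues of L and sorting gives [0, 1, 1, 4]. The Fiedler value lambda_2 = 1 is strictly positive, so the graph is connected. By the matrix-tree theorem the graph has (1/4) * product of the nonzero eigenvalues = 1 spanning tree. There is one zero in the spectrum, matching the 1 component.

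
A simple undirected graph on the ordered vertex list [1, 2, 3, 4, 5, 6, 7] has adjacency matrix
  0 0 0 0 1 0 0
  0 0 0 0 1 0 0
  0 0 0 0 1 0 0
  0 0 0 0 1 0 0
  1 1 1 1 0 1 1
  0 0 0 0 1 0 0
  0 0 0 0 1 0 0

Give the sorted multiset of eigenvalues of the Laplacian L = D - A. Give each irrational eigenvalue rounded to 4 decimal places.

[0, 1, 1, 1, 1, 1, 7]

Each diagonal entry of L is the vertex degree and each off-diagonal entry is -1 where an edge is present, 0 otherwise; in the order [1, 2, 3, 4, 5, 6, 7] the diagonal is [1, 1, 1, 1, 6, 1, 1]. The multiplicity of 0 as a Laplacian eigenvalue equals the number of connected components. By the matrix-tree theorem the graph has (1/7) * product of the nonzero eigenvalues = 1 spanning tree. The eigenvalues sum to 12, which equals trace(L) = 2|E|.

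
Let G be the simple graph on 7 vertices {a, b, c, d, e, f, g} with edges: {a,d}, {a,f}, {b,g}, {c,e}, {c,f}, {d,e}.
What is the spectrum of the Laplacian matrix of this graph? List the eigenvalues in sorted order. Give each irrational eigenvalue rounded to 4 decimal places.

[0, 0, 1.3820, 1.3820, 2, 3.6180, 3.6180]

With the vertex order [a, b, c, d, e, f, g], the degrees are [2, 1, 2, 2, 2, 2, 1], giving D = diag(2, 1, 2, 2, 2, 2, 1) and L = D - A. L is symmetric positive semidefinite, so every eigenvalue is real and nonnegative. The 2 zero eigenvalues correspond to the 2 connected components.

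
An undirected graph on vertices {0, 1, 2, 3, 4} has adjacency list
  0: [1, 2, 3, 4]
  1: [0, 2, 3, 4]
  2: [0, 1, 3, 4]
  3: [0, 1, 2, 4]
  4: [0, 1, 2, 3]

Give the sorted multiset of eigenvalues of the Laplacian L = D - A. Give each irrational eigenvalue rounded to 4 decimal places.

[0, 5, 5, 5, 5]

With the vertex order [0, 1, 2, 3, 4], the degrees are [4, 4, 4, 4, 4], giving D = diag(4, 4, 4, 4, 4) and L = D - A. Diagonalising L (or applying a numerical eigensolver to the 5x5 matrix) gives the spectrum above.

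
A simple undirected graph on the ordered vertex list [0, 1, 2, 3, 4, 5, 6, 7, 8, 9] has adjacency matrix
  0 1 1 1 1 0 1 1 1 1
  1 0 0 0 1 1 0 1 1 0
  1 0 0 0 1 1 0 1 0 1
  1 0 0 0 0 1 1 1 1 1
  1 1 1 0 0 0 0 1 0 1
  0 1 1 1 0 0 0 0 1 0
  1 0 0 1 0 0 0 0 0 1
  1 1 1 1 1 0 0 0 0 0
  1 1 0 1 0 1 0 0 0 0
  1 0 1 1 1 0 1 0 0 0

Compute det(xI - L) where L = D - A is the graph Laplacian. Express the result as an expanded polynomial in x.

x^10 - 50x^9 + 1092x^8 - 13664x^7 + 107868x^6 - 556606x^5 + 1875202x^4 - 3972068x^3 + 4792877x^2 - 2506060x

Each diagonal entry of L is the vertex degree and each off-diagonal entry is -1 where an edge is present, 0 otherwise; in the order [0, 1, 2, 3, 4, 5, 6, 7, 8, 9] the diagonal is [8, 5, 5, 6, 5, 4, 3, 5, 4, 5]. Computing det(xI - L) by cofactor expansion (or equivalently via sum-over-permutations) gives x^10 - 50x^9 + 1092x^8 - 13664x^7 + 107868x^6 - 556606x^5 + 1875202x^4 - 3972068x^3 + 4792877x^2 - 2506060x. The coefficient of x^9 equals -trace(L) = -50, matching the sum of degrees.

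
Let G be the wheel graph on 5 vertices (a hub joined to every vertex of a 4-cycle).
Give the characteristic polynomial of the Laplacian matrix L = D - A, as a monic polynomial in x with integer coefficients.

x^5 - 16x^4 + 94x^3 - 240x^2 + 225x

The graph has 5 vertices and degree multiset [4, 3, 3, 3, 3]; D is the diagonal matrix of degrees and L = D - A. The eigenvalues of L are [0, 3, 3, 5, 5]; the characteristic polynomial is the product of (x - lambda_i), which multiplies out to x^5 - 16x^4 + 94x^3 - 240x^2 + 225x. The coefficient of x^4 equals -trace(L) = -16, matching the sum of degrees. The eigenvalues sum to 16, which equals trace(L) = 2|E|. There is one zero in the spectrum, matching the 1 component.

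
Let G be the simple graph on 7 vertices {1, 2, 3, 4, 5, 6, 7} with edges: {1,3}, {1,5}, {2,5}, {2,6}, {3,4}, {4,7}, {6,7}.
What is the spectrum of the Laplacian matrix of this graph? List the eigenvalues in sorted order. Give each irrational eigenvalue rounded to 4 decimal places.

Reading degrees in the order [1, 2, 3, 4, 5, 6, 7] gives [2, 2, 2, 2, 2, 2, 2]; set D = diag(2, 2, 2, 2, 2, 2, 2) and form L = D - A. L is symmetric positive semidefinite, so every eigenvalue is real and nonnegative. The largest eigenvalue, 3.8019, is at most the vertex count 7. There is one zero in the spectrum, matching the 1 component.

[0, 0.7530, 0.7530, 2.4450, 2.4450, 3.8019, 3.8019]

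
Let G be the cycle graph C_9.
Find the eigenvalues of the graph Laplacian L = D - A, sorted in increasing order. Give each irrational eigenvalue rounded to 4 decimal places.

The graph has 9 vertices and degree multiset [2, 2, 2, 2, 2, 2, 2, 2, 2]; D is the diagonal matrix of degrees and L = D - A. The multiplicity of 0 as a Laplacian eigenvalue equals the number of connected components. The single zero eigenvalue shows the graph is connected. There is one zero in the spectrum, matching the 1 component.

[0, 0.4679, 0.4679, 1.6527, 1.6527, 3, 3, 3.8794, 3.8794]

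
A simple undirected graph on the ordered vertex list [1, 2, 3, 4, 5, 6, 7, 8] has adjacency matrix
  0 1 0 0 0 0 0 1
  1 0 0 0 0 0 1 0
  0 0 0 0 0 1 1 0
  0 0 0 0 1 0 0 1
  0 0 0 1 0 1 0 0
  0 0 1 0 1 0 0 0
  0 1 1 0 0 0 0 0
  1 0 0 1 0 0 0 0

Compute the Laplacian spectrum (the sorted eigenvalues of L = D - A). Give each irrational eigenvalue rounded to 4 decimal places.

[0, 0.5858, 0.5858, 2, 2, 3.4142, 3.4142, 4]

Reading degrees in the order [1, 2, 3, 4, 5, 6, 7, 8] gives [2, 2, 2, 2, 2, 2, 2, 2]; set D = diag(2, 2, 2, 2, 2, 2, 2, 2) and form L = D - A. The multiplicity of 0 as a Laplacian eigenvalue equals the number of connected components. There is one zero in the spectrum, matching the 1 component. The largest eigenvalue, 4, is at most the vertex count 8.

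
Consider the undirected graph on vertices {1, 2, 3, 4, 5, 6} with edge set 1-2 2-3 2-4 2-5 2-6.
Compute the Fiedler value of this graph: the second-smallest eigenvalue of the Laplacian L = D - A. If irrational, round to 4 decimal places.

1

Reading degrees in the order [1, 2, 3, 4, 5, 6] gives [1, 5, 1, 1, 1, 1]; set D = diag(1, 5, 1, 1, 1, 1) and form L = D - A. The sorted Laplacian eigenvalues are [0, 1, 1, 1, 1, 6]; the algebraic connectivity is the second entry, 1.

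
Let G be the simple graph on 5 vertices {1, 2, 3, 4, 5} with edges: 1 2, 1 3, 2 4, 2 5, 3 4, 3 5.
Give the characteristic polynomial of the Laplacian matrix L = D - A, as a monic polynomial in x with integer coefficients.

With the vertex order [1, 2, 3, 4, 5], the degrees are [2, 3, 3, 2, 2], giving D = diag(2, 3, 3, 2, 2) and L = D - A. The eigenvalues of L are [0, 2, 2, 3, 5]; the characteristic polynomial is the product of (x - lambda_i), which multiplies out to x^5 - 12x^4 + 51x^3 - 92x^2 + 60x. The coefficient of x^4 equals -trace(L) = -12, matching the sum of degrees. The eigenvalues sum to 12, which equals trace(L) = 2|E|.

x^5 - 12x^4 + 51x^3 - 92x^2 + 60x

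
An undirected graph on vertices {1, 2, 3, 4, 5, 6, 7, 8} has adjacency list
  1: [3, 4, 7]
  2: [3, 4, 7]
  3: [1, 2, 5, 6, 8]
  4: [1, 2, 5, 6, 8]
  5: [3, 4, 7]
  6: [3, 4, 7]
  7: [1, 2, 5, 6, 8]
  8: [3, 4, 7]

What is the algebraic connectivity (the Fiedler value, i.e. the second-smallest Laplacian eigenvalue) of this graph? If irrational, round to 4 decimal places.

With the vertex order [1, 2, 3, 4, 5, 6, 7, 8], the degrees are [3, 3, 5, 5, 3, 3, 5, 3], giving D = diag(3, 3, 5, 5, 3, 3, 5, 3) and L = D - A. The smallest Laplacian eigenvalue is always 0. The next one, lambda_2 = 3, measures how hard the graph is to disconnect: larger values mean better connectivity. The largest eigenvalue, 8, is at most the vertex count 8. The eigenvalues sum to 30, which equals trace(L) = 2|E|.

3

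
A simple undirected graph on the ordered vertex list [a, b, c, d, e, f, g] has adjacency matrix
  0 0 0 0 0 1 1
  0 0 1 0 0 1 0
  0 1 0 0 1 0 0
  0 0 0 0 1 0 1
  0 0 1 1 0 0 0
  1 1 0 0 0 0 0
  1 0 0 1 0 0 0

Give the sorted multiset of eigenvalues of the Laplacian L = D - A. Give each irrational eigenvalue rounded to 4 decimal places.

[0, 0.7530, 0.7530, 2.4450, 2.4450, 3.8019, 3.8019]

With the vertex order [a, b, c, d, e, f, g], the degrees are [2, 2, 2, 2, 2, 2, 2], giving D = diag(2, 2, 2, 2, 2, 2, 2) and L = D - A. The multiplicity of 0 as a Laplacian eigenvalue equals the number of connected components. The single zero eigenvalue shows the graph is connected. There is one zero in the spectrum, matching the 1 component.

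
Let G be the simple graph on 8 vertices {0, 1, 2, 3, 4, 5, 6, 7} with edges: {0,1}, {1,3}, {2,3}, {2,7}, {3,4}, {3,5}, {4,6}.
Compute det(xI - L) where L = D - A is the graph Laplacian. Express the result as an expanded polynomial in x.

With the vertex order [0, 1, 2, 3, 4, 5, 6, 7], the degrees are [1, 2, 2, 4, 2, 1, 1, 1], giving D = diag(1, 2, 2, 4, 2, 1, 1, 1) and L = D - A. Computing det(xI - L) by cofactor expansion (or equivalently via sum-over-permutations) gives x^8 - 14x^7 + 75x^6 - 198x^5 + 273x^4 - 192x^3 + 64x^2 - 8x. The constant term is 0 because L is singular (the all-ones vector lies in its kernel). The eigenvalues sum to 14, which equals trace(L) = 2|E|.

x^8 - 14x^7 + 75x^6 - 198x^5 + 273x^4 - 192x^3 + 64x^2 - 8x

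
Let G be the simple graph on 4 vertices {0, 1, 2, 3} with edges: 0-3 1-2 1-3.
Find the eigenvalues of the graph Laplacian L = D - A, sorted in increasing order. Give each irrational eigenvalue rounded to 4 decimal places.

[0, 0.5858, 2, 3.4142]

Reading degrees in the order [0, 1, 2, 3] gives [1, 2, 1, 2]; set D = diag(1, 2, 1, 2) and form L = D - A. The multiplicity of 0 as a Laplacian eigenvalue equals the number of connected components. There is one zero in the spectrum, matching the 1 component.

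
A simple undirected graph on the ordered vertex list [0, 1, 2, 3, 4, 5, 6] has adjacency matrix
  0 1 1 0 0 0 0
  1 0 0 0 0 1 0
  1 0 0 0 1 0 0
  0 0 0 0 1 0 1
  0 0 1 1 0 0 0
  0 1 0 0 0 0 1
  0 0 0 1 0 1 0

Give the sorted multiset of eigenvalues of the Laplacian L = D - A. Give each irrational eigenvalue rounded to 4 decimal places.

[0, 0.7530, 0.7530, 2.4450, 2.4450, 3.8019, 3.8019]

Each diagonal entry of L is the vertex degree and each off-diagonal entry is -1 where an edge is present, 0 otherwise; in the order [0, 1, 2, 3, 4, 5, 6] the diagonal is [2, 2, 2, 2, 2, 2, 2]. Diagonalising L (or applying a numerical eigensolver to the 7x7 matrix) gives the spectrum above. There is one zero in the spectrum, matching the 1 component.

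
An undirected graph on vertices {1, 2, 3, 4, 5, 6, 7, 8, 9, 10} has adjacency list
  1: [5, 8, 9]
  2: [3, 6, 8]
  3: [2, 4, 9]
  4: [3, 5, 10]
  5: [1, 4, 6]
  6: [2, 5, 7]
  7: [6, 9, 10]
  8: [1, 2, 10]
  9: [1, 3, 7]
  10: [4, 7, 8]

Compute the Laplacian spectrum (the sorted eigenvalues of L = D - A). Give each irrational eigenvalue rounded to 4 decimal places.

[0, 2, 2, 2, 2, 2, 5, 5, 5, 5]

Each diagonal entry of L is the vertex degree and each off-diagonal entry is -1 where an edge is present, 0 otherwise; in the order [1, 2, 3, 4, 5, 6, 7, 8, 9, 10] the diagonal is [3, 3, 3, 3, 3, 3, 3, 3, 3, 3]. L is symmetric positive semidefinite, so every eigenvalue is real and nonnegative. The single zero eigenvalue shows the graph is connected. The eigenvalues sum to 30, which equals trace(L) = 2|E|.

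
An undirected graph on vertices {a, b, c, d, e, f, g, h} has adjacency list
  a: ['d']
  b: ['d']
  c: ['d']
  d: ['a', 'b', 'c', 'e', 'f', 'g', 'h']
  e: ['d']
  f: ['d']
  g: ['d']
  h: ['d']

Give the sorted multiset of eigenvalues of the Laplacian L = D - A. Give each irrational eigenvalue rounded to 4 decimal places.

[0, 1, 1, 1, 1, 1, 1, 8]

With the vertex order [a, b, c, d, e, f, g, h], the degrees are [1, 1, 1, 7, 1, 1, 1, 1], giving D = diag(1, 1, 1, 7, 1, 1, 1, 1) and L = D - A. L is symmetric positive semidefinite, so every eigenvalue is real and nonnegative. There is one zero in the spectrum, matching the 1 component.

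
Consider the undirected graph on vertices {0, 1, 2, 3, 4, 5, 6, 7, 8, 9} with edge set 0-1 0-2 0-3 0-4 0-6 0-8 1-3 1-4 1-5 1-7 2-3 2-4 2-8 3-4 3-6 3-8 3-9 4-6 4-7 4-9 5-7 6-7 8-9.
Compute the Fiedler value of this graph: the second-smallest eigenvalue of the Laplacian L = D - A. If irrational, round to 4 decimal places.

1.3105

Reading degrees in the order [0, 1, 2, 3, 4, 5, 6, 7, 8, 9] gives [6, 5, 4, 7, 7, 2, 4, 4, 4, 3]; set D = diag(6, 5, 4, 7, 7, 2, 4, 4, 4, 3) and form L = D - A. Computing the eigenvalues of L and sorting gives [0, 1.3105, 2.8263, 3.3408, 4.7248, 5, 5.0927, 7.2993, 8.0961, 8.3094]. The Fiedler value lambda_2 = 1.3105 is strictly positive, so the graph is connected. By the matrix-tree theorem the graph has (1/10) * product of the nonzero eigenvalues = 73104 spanning trees.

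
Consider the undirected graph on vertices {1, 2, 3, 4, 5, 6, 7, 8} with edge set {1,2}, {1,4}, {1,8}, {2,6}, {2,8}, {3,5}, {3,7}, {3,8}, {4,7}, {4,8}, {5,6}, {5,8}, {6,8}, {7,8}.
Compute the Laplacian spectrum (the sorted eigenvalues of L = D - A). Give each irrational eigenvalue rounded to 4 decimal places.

[0, 1.7530, 1.7530, 3.4450, 3.4450, 4.8019, 4.8019, 8]

Each diagonal entry of L is the vertex degree and each off-diagonal entry is -1 where an edge is present, 0 otherwise; in the order [1, 2, 3, 4, 5, 6, 7, 8] the diagonal is [3, 3, 3, 3, 3, 3, 3, 7]. Since every row of L sums to 0, the all-ones vector is in the kernel and 0 is an eigenvalue.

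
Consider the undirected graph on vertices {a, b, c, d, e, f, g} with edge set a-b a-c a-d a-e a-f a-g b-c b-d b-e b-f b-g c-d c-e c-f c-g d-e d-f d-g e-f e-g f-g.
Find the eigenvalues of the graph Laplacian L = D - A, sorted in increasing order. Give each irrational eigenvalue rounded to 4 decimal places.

[0, 7, 7, 7, 7, 7, 7]

Reading degrees in the order [a, b, c, d, e, f, g] gives [6, 6, 6, 6, 6, 6, 6]; set D = diag(6, 6, 6, 6, 6, 6, 6) and form L = D - A. Since every row of L sums to 0, the all-ones vector is in the kernel and 0 is an eigenvalue. The single zero eigenvalue shows the graph is connected. By the matrix-tree theorem the graph has (1/7) * product of the nonzero eigenvalues = 16807 spanning trees.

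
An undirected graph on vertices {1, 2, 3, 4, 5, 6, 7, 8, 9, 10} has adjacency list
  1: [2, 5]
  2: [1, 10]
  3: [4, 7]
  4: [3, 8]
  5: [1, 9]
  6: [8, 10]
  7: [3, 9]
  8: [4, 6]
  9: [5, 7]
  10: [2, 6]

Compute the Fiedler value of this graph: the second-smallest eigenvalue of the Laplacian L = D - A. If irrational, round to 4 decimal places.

0.3820

Reading degrees in the order [1, 2, 3, 4, 5, 6, 7, 8, 9, 10] gives [2, 2, 2, 2, 2, 2, 2, 2, 2, 2]; set D = diag(2, 2, 2, 2, 2, 2, 2, 2, 2, 2) and form L = D - A. The smallest Laplacian eigenvalue is always 0. The next one, lambda_2 = 0.3820, measures how hard the graph is to disconnect: larger values mean better connectivity. The largest eigenvalue, 4, is at most the vertex count 10.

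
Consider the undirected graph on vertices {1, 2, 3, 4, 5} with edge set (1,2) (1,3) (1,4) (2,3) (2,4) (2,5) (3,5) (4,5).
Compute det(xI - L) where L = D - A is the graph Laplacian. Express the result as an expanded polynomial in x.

Reading degrees in the order [1, 2, 3, 4, 5] gives [3, 4, 3, 3, 3]; set D = diag(3, 4, 3, 3, 3) and form L = D - A. The eigenvalues of L are [0, 3, 3, 5, 5]; the characteristic polynomial is the product of (x - lambda_i), which multiplies out to x^5 - 16x^4 + 94x^3 - 240x^2 + 225x. The coefficient of x^4 equals -trace(L) = -16, matching the sum of degrees. There is one zero in the spectrum, matching the 1 component. The eigenvalues sum to 16, which equals trace(L) = 2|E|.

x^5 - 16x^4 + 94x^3 - 240x^2 + 225x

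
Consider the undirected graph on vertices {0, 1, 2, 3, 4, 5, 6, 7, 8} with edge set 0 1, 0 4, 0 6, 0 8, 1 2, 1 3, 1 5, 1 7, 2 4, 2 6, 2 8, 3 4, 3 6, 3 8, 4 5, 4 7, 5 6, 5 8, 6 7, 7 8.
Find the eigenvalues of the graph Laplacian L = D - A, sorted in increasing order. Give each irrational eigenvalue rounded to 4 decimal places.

[0, 4, 4, 4, 4, 5, 5, 5, 9]

Reading degrees in the order [0, 1, 2, 3, 4, 5, 6, 7, 8] gives [4, 5, 4, 4, 5, 4, 5, 4, 5]; set D = diag(4, 5, 4, 4, 5, 4, 5, 4, 5) and form L = D - A. Since every row of L sums to 0, the all-ones vector is in the kernel and 0 is an eigenvalue. The eigenvalues sum to 40, which equals trace(L) = 2|E|. By the matrix-tree theorem the graph has (1/9) * product of the nonzero eigenvalues = 32000 spanning trees.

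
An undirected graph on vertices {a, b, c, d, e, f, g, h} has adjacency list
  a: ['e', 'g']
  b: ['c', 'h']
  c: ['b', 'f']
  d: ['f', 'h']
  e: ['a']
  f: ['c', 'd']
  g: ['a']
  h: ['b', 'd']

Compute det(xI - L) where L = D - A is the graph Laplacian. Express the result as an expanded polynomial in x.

x^8 - 14x^7 + 78x^6 - 220x^5 + 330x^4 - 250x^3 + 75x^2

Each diagonal entry of L is the vertex degree and each off-diagonal entry is -1 where an edge is present, 0 otherwise; in the order [a, b, c, d, e, f, g, h] the diagonal is [2, 2, 2, 2, 1, 2, 1, 2]. Computing det(xI - L) by cofactor expansion (or equivalently via sum-over-permutations) gives x^8 - 14x^7 + 78x^6 - 220x^5 + 330x^4 - 250x^3 + 75x^2. Since p(0) = det(-L) = 0, x divides p(x).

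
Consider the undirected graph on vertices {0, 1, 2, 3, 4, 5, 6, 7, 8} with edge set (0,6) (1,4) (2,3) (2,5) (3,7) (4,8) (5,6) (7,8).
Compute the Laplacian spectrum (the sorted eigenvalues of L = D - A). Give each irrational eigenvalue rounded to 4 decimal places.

[0, 0.1206, 0.4679, 1, 1.6527, 2.3473, 3, 3.5321, 3.8794]

Each diagonal entry of L is the vertex degree and each off-diagonal entry is -1 where an edge is present, 0 otherwise; in the order [0, 1, 2, 3, 4, 5, 6, 7, 8] the diagonal is [1, 1, 2, 2, 2, 2, 2, 2, 2]. The multiplicity of 0 as a Laplacian eigenvalue equals the number of connected components. The eigenvalues sum to 16, which equals trace(L) = 2|E|. By the matrix-tree theorem the graph has (1/9) * product of the nonzero eigenvalues = 1 spanning tree.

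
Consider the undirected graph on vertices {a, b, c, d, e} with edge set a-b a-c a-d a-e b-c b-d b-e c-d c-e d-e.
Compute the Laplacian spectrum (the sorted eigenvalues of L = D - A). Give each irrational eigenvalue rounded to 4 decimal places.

Reading degrees in the order [a, b, c, d, e] gives [4, 4, 4, 4, 4]; set D = diag(4, 4, 4, 4, 4) and form L = D - A. L is symmetric positive semidefinite, so every eigenvalue is real and nonnegative. The largest eigenvalue, 5, is at most the vertex count 5.

[0, 5, 5, 5, 5]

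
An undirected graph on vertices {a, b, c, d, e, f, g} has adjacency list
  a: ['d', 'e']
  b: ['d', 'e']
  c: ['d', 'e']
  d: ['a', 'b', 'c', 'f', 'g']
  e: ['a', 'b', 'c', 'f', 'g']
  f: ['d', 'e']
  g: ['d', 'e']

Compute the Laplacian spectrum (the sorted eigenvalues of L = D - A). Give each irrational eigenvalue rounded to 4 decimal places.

With the vertex order [a, b, c, d, e, f, g], the degrees are [2, 2, 2, 5, 5, 2, 2], giving D = diag(2, 2, 2, 5, 5, 2, 2) and L = D - A. Diagonalising L (or applying a numerical eigensolver to the 7x7 matrix) gives the spectrum above.

[0, 2, 2, 2, 2, 5, 7]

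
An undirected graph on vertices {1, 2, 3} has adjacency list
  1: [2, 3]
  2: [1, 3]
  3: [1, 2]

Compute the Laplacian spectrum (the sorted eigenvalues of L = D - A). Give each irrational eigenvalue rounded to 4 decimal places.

[0, 3, 3]

With the vertex order [1, 2, 3], the degrees are [2, 2, 2], giving D = diag(2, 2, 2) and L = D - A. The multiplicity of 0 as a Laplacian eigenvalue equals the number of connected components.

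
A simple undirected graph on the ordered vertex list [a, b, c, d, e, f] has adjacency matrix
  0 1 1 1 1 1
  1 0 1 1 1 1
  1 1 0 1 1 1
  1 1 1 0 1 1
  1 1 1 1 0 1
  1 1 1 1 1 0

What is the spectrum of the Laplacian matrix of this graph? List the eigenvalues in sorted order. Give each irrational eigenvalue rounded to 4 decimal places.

[0, 6, 6, 6, 6, 6]

With the vertex order [a, b, c, d, e, f], the degrees are [5, 5, 5, 5, 5, 5], giving D = diag(5, 5, 5, 5, 5, 5) and L = D - A. Since every row of L sums to 0, the all-ones vector is in the kernel and 0 is an eigenvalue. The single zero eigenvalue shows the graph is connected. There is one zero in the spectrum, matching the 1 component.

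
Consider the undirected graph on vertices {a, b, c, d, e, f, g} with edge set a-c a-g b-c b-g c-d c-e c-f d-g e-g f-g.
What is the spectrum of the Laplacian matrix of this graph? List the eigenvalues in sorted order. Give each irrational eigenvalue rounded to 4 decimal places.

Reading degrees in the order [a, b, c, d, e, f, g] gives [2, 2, 5, 2, 2, 2, 5]; set D = diag(2, 2, 5, 2, 2, 2, 5) and form L = D - A. The multiplicity of 0 as a Laplacian eigenvalue equals the number of connected components. The single zero eigenvalue shows the graph is connected. The eigenvalues sum to 20, which equals trace(L) = 2|E|. By the matrix-tree theorem the graph has (1/7) * product of the nonzero eigenvalues = 80 spanning trees.

[0, 2, 2, 2, 2, 5, 7]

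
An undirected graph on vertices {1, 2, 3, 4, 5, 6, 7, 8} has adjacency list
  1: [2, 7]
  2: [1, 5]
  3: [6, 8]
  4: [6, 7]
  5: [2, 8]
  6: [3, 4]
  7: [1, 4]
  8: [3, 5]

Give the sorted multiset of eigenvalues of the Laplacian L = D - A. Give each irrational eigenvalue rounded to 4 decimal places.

[0, 0.5858, 0.5858, 2, 2, 3.4142, 3.4142, 4]

Reading degrees in the order [1, 2, 3, 4, 5, 6, 7, 8] gives [2, 2, 2, 2, 2, 2, 2, 2]; set D = diag(2, 2, 2, 2, 2, 2, 2, 2) and form L = D - A. L is symmetric positive semidefinite, so every eigenvalue is real and nonnegative. The single zero eigenvalue shows the graph is connected. By the matrix-tree theorem the graph has (1/8) * product of the nonzero eigenvalues = 8 spanning trees.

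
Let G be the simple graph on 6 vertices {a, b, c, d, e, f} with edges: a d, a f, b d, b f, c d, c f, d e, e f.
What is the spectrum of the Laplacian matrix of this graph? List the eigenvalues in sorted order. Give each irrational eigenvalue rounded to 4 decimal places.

[0, 2, 2, 2, 4, 6]

Reading degrees in the order [a, b, c, d, e, f] gives [2, 2, 2, 4, 2, 4]; set D = diag(2, 2, 2, 4, 2, 4) and form L = D - A. The multiplicity of 0 as a Laplacian eigenvalue equals the number of connected components. The single zero eigenvalue shows the graph is connected. The largest eigenvalue, 6, is at most the vertex count 6.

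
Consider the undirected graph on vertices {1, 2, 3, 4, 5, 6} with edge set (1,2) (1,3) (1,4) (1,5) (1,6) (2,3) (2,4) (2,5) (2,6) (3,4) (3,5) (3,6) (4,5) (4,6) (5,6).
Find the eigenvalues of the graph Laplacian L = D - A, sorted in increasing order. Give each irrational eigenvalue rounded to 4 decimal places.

[0, 6, 6, 6, 6, 6]

With the vertex order [1, 2, 3, 4, 5, 6], the degrees are [5, 5, 5, 5, 5, 5], giving D = diag(5, 5, 5, 5, 5, 5) and L = D - A. Since every row of L sums to 0, the all-ones vector is in the kernel and 0 is an eigenvalue. The single zero eigenvalue shows the graph is connected.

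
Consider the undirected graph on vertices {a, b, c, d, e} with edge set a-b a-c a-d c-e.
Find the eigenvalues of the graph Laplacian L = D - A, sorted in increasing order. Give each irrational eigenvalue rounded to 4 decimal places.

[0, 0.5188, 1, 2.3111, 4.1701]

With the vertex order [a, b, c, d, e], the degrees are [3, 1, 2, 1, 1], giving D = diag(3, 1, 2, 1, 1) and L = D - A. The multiplicity of 0 as a Laplacian eigenvalue equals the number of connected components.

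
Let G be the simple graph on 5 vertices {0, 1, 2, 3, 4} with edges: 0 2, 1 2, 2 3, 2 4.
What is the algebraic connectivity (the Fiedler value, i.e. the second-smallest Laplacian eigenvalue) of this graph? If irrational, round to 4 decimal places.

With the vertex order [0, 1, 2, 3, 4], the degrees are [1, 1, 4, 1, 1], giving D = diag(1, 1, 4, 1, 1) and L = D - A. Computing the eigenvalues of L and sorting gives [0, 1, 1, 1, 5]. The Fiedler value lambda_2 = 1 is strictly positive, so the graph is connected.

1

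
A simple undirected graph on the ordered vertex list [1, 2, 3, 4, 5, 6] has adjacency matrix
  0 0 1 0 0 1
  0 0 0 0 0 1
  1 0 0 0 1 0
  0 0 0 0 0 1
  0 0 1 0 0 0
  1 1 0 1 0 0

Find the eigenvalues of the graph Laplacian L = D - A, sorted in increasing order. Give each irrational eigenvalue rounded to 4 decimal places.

[0, 0.3249, 1, 1.4608, 3, 4.2143]

With the vertex order [1, 2, 3, 4, 5, 6], the degrees are [2, 1, 2, 1, 1, 3], giving D = diag(2, 1, 2, 1, 1, 3) and L = D - A. L is symmetric positive semidefinite, so every eigenvalue is real and nonnegative.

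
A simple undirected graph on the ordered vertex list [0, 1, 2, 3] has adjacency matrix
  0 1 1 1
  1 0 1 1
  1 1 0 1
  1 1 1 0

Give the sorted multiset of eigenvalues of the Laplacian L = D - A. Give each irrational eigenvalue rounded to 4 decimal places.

[0, 4, 4, 4]

Each diagonal entry of L is the vertex degree and each off-diagonal entry is -1 where an edge is present, 0 otherwise; in the order [0, 1, 2, 3] the diagonal is [3, 3, 3, 3]. L is symmetric positive semidefinite, so every eigenvalue is real and nonnegative. The single zero eigenvalue shows the graph is connected. By the matrix-tree theorem the graph has (1/4) * product of the nonzero eigenvalues = 16 spanning trees.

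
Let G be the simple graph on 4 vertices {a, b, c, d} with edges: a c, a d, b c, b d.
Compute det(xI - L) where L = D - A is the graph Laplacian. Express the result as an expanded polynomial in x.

With the vertex order [a, b, c, d], the degrees are [2, 2, 2, 2], giving D = diag(2, 2, 2, 2) and L = D - A. The eigenvalues of L are [0, 2, 2, 4]; the characteristic polynomial is the product of (x - lambda_i), which multiplies out to x^4 - 8x^3 + 20x^2 - 16x. The constant term is 0 because L is singular (the all-ones vector lies in its kernel). The eigenvalues sum to 8, which equals trace(L) = 2|E|.

x^4 - 8x^3 + 20x^2 - 16x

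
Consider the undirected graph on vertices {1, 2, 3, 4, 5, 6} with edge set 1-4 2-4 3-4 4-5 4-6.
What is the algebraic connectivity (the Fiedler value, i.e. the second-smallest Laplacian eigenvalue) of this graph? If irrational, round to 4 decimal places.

With the vertex order [1, 2, 3, 4, 5, 6], the degrees are [1, 1, 1, 5, 1, 1], giving D = diag(1, 1, 1, 5, 1, 1) and L = D - A. Computing the eigenvalues of L and sorting gives [0, 1, 1, 1, 1, 6]. The Fiedler value lambda_2 = 1 is strictly positive, so the graph is connected. There is one zero in the spectrum, matching the 1 component.

1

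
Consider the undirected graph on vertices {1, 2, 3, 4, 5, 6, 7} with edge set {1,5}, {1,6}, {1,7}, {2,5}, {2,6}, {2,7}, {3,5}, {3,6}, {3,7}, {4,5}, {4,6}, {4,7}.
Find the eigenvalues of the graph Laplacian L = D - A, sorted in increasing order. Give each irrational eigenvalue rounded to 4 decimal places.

[0, 3, 3, 3, 4, 4, 7]

Reading degrees in the order [1, 2, 3, 4, 5, 6, 7] gives [3, 3, 3, 3, 4, 4, 4]; set D = diag(3, 3, 3, 3, 4, 4, 4) and form L = D - A. Diagonalising L (or applying a numerical eigensolver to the 7x7 matrix) gives the spectrum above. The largest eigenvalue, 7, is at most the vertex count 7.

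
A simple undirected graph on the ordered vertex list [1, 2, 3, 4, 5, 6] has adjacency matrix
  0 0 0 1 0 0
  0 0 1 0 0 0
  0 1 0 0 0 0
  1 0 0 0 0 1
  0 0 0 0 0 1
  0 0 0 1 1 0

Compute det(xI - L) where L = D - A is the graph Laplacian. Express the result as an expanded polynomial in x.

Each diagonal entry of L is the vertex degree and each off-diagonal entry is -1 where an edge is present, 0 otherwise; in the order [1, 2, 3, 4, 5, 6] the diagonal is [1, 1, 1, 2, 1, 2]. L has integer entries, so p(x) = det(xI - L) has integer coefficients. Expanding the determinant yields x^6 - 8x^5 + 22x^4 - 24x^3 + 8x^2. The coefficient of x^5 equals -trace(L) = -8, matching the sum of degrees. The largest eigenvalue, 3.4142, is at most the vertex count 6. There are 2 zeros in the spectrum, matching the 2 components.

x^6 - 8x^5 + 22x^4 - 24x^3 + 8x^2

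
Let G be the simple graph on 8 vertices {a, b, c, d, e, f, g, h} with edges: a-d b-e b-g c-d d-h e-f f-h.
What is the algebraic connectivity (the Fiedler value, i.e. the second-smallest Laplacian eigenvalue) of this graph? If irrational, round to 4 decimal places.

Reading degrees in the order [a, b, c, d, e, f, g, h] gives [1, 2, 1, 3, 2, 2, 1, 2]; set D = diag(1, 2, 1, 3, 2, 2, 1, 2) and form L = D - A. The sorted Laplacian eigenvalues are [0, 0.1667, 0.7276, 1, 1.6353, 2.6729, 3.5643, 4.2332]; the algebraic connectivity is the second entry, 0.1667. The largest eigenvalue, 4.2332, is at most the vertex count 8.

0.1667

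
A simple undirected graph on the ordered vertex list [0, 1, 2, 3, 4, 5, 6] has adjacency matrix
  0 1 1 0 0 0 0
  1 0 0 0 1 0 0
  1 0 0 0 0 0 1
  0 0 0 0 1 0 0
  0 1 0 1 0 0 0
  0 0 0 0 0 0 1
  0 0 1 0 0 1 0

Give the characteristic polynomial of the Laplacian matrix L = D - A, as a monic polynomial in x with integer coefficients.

Each diagonal entry of L is the vertex degree and each off-diagonal entry is -1 where an edge is present, 0 otherwise; in the order [0, 1, 2, 3, 4, 5, 6] the diagonal is [2, 2, 2, 1, 2, 1, 2]. Computing det(xI - L) by cofactor expansion (or equivalently via sum-over-permutations) gives x^7 - 12x^6 + 55x^5 - 120x^4 + 126x^3 - 56x^2 + 7x. The constant term is 0 because L is singular (the all-ones vector lies in its kernel). By the matrix-tree theorem the graph has (1/7) * product of the nonzero eigenvalues = 1 spanning tree. The largest eigenvalue, 3.8019, is at most the vertex count 7.

x^7 - 12x^6 + 55x^5 - 120x^4 + 126x^3 - 56x^2 + 7x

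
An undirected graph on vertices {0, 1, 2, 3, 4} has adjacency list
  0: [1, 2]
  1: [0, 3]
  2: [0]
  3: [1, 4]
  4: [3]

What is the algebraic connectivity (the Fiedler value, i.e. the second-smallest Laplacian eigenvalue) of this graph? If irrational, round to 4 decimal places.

Each diagonal entry of L is the vertex degree and each off-diagonal entry is -1 where an edge is present, 0 otherwise; in the order [0, 1, 2, 3, 4] the diagonal is [2, 2, 1, 2, 1]. The sorted Laplacian eigenvalues are [0, 0.3820, 1.3820, 2.6180, 3.6180]; the algebraic connectivity is the second entry, 0.3820. There is one zero in the spectrum, matching the 1 component.

0.3820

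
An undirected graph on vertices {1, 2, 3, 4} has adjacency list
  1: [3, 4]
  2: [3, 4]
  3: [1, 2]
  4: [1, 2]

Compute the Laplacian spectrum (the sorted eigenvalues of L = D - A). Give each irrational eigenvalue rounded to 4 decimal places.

[0, 2, 2, 4]

Each diagonal entry of L is the vertex degree and each off-diagonal entry is -1 where an edge is present, 0 otherwise; in the order [1, 2, 3, 4] the diagonal is [2, 2, 2, 2]. Since every row of L sums to 0, the all-ones vector is in the kernel and 0 is an eigenvalue. There is one zero in the spectrum, matching the 1 component. The eigenvalues sum to 8, which equals trace(L) = 2|E|.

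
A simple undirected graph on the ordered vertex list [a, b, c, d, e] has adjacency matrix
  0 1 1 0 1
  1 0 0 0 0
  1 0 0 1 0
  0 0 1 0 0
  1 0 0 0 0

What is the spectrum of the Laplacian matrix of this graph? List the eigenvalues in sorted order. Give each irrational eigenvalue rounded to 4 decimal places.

With the vertex order [a, b, c, d, e], the degrees are [3, 1, 2, 1, 1], giving D = diag(3, 1, 2, 1, 1) and L = D - A. Diagonalising L (or applying a numerical eigensolver to the 5x5 matrix) gives the spectrum above. The eigenvalues sum to 8, which equals trace(L) = 2|E|. There is one zero in the spectrum, matching the 1 component.

[0, 0.5188, 1, 2.3111, 4.1701]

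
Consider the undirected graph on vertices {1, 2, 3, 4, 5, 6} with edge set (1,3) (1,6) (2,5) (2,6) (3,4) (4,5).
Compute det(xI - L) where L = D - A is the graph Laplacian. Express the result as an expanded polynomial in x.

x^6 - 12x^5 + 54x^4 - 112x^3 + 105x^2 - 36x

With the vertex order [1, 2, 3, 4, 5, 6], the degrees are [2, 2, 2, 2, 2, 2], giving D = diag(2, 2, 2, 2, 2, 2) and L = D - A. L has integer entries, so p(x) = det(xI - L) has integer coefficients. Expanding the determinant yields x^6 - 12x^5 + 54x^4 - 112x^3 + 105x^2 - 36x. The coefficient of x^5 equals -trace(L) = -12, matching the sum of degrees. By the matrix-tree theorem the graph has (1/6) * product of the nonzero eigenvalues = 6 spanning trees. The largest eigenvalue, 4, is at most the vertex count 6.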